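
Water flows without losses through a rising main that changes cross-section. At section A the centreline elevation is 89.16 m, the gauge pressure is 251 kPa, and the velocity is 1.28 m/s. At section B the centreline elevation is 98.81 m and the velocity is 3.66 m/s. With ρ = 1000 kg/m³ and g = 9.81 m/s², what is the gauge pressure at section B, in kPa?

Pressure head at A: ψ₁ = P₁/(ρg) = 251×1000 / (1000 × 9.81) = 25.59 m.
Velocity heads: v₁²/2g = 1.28²/19.62 = 0.084 m; v₂²/2g = 3.66²/19.62 = 0.683 m.
Total head H = z₁ + ψ₁ + v₁²/2g = 89.16 + 25.59 + 0.084 = 114.83 m.
ψ₂ = H − z₂ − v₂²/2g = 114.83 − 98.81 − 0.683 = 15.34 m.
P₂ = ρgψ₂ = 1000 × 9.81 × 15.34 ≈ 150 kPa.

P₂ ≈ 150 kPa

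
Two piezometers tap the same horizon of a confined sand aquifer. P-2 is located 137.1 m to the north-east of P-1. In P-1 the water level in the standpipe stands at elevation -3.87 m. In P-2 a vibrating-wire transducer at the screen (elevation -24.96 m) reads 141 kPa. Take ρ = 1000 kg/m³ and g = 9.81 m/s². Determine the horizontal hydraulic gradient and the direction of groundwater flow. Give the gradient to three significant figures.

Total head at P-1: h = -3.87 m (water level in the piezometer is the total head).
Pressure head at P-2: ψ = P/(ρg) = 141×1000 / (1000 × 9.81) = 14.37 m.
Total head at P-2: h = z + ψ = -24.96 + 14.37 = -10.59 m.
Head difference: h(P-1) − h(P-2) = -3.87 − (-10.59) = 6.72 m.
Hydraulic gradient: i = |Δh| / L = 6.72 / 137.1 = 0.0490.
Flow is from higher to lower head: from P-1 toward P-2, i.e. toward the north-east.

i ≈ 0.0490; groundwater flows toward the north-east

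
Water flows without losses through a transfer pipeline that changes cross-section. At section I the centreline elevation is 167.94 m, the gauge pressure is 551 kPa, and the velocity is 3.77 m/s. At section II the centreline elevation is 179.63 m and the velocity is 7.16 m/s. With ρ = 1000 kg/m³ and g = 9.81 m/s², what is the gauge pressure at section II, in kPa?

Pressure head at I: ψ₁ = P₁/(ρg) = 551×1000 / (1000 × 9.81) = 56.17 m.
Velocity heads: v₁²/2g = 3.77²/19.62 = 0.724 m; v₂²/2g = 7.16²/19.62 = 2.613 m.
Total head H = z₁ + ψ₁ + v₁²/2g = 167.94 + 56.17 + 0.724 = 224.83 m.
ψ₂ = H − z₂ − v₂²/2g = 224.83 − 179.63 − 2.613 = 42.59 m.
P₂ = ρgψ₂ = 1000 × 9.81 × 42.59 ≈ 418 kPa.

P₂ ≈ 418 kPa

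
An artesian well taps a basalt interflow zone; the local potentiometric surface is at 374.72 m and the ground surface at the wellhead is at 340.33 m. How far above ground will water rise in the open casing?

Water rises to the potentiometric surface, so the rise above ground = 374.72 − 340.33 = 34.39 m.

≈ 34.39 m above ground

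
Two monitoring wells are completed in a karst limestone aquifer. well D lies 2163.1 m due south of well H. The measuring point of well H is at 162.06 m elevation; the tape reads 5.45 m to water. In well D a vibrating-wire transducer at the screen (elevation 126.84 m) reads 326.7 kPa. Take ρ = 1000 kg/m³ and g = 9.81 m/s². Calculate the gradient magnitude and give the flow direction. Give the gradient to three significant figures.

i ≈ 0.00163; groundwater flows toward the north

Total head at well H: h = 162.06 − 5.45 = 156.61 m.
Pressure head at well D: ψ = P/(ρg) = 326.7×1000 / (1000 × 9.81) = 33.30 m.
Total head at well D: h = z + ψ = 126.84 + 33.30 = 160.14 m.
Head difference: h(well H) − h(well D) = 156.61 − 160.14 = -3.53 m.
Hydraulic gradient: i = |Δh| / L = 3.53 / 2163.1 = 0.00163.
Flow is from higher to lower head: from well D toward well H, i.e. toward the north.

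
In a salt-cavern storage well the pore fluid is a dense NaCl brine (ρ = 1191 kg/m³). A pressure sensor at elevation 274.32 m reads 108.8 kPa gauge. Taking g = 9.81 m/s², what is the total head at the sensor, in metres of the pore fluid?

h ≈ 283.63 m

ψ = P/(ρg) = 108.8×1000 / (1191 × 9.81) = 9.31 m.
h = z + ψ = 274.32 + 9.31 = 283.63 m.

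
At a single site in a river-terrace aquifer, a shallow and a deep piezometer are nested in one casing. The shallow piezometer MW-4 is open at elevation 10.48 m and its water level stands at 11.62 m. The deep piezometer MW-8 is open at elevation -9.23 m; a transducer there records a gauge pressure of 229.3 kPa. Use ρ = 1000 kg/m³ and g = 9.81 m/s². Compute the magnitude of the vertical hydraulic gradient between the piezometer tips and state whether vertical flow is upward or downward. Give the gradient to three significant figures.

|i_v| ≈ 0.128; vertical flow is upward

Total head at MW-4: h = 11.62 m (water level in the standpipe).
Pressure head at MW-8: ψ = P/(ρg) = 229.3×1000 / (1000 × 9.81) = 23.37 m.
Total head at MW-8: h = z + ψ = -9.23 + 23.37 = 14.14 m.
Δh = h(MW-4) − h(MW-8) = 11.62 − 14.14 = -2.52 m.
Vertical separation Δz = 10.48 − (-9.23) = 19.71 m.
|i_v| = |Δh| / Δz = 2.52 / 19.71 = 0.128.
Head is higher in the deep piezometer, so vertical flow is upward (discharge condition).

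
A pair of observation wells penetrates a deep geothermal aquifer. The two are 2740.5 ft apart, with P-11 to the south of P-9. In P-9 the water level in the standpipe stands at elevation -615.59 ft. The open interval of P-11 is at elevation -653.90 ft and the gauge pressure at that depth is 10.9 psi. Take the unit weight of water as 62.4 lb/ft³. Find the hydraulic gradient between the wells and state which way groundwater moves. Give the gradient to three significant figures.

i ≈ 0.00480; groundwater flows toward the south

Total head at P-9: h = -615.59 ft (water level in the piezometer is the total head).
Pressure head at P-11: ψ = 144·P/γ = 144 × 10.9 / 62.4 = 25.15 ft.
Total head at P-11: h = z + ψ = -653.90 + 25.15 = -628.75 ft.
Head difference: h(P-9) − h(P-11) = -615.59 − (-628.75) = 13.16 ft.
Hydraulic gradient: i = |Δh| / L = 13.16 / 2740.5 = 0.00480.
Flow is from higher to lower head: from P-9 toward P-11, i.e. toward the south.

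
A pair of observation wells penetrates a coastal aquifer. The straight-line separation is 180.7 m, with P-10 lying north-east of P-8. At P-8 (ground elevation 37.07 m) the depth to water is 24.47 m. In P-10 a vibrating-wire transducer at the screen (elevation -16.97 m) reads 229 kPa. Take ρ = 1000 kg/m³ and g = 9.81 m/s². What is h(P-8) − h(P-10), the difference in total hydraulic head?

Total head at P-8: h = 37.07 − 24.47 = 12.60 m.
Pressure head at P-10: ψ = P/(ρg) = 229×1000 / (1000 × 9.81) = 23.34 m.
Total head at P-10: h = z + ψ = -16.97 + 23.34 = 6.37 m.
Head difference: h(P-8) − h(P-10) = 12.60 − 6.37 = 6.23 m.

Δh ≈ 6.23 m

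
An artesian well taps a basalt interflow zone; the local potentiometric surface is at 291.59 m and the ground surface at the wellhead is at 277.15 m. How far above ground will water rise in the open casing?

Water rises to the potentiometric surface, so the rise above ground = 291.59 − 277.15 = 14.44 m.

≈ 14.44 m above ground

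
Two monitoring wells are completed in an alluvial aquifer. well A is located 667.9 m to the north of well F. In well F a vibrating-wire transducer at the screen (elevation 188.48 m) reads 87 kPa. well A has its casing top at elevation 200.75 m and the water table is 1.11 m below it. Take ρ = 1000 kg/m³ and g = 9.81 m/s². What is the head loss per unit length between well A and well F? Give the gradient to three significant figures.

i ≈ 0.00343 m/m

Pressure head at well F: ψ = P/(ρg) = 87×1000 / (1000 × 9.81) = 8.87 m.
Total head at well F: h = z + ψ = 188.48 + 8.87 = 197.35 m.
Total head at well A: h = 200.75 − 1.11 = 199.64 m.
Head difference: h(well F) − h(well A) = 197.35 − 199.64 = -2.29 m.
Hydraulic gradient: i = |Δh| / L = 2.29 / 667.9 = 0.00343.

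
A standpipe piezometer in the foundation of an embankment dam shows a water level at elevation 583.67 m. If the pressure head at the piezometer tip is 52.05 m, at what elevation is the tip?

z = h − ψ = 583.67 − 52.05 = 531.62 m.

z ≈ 531.62 m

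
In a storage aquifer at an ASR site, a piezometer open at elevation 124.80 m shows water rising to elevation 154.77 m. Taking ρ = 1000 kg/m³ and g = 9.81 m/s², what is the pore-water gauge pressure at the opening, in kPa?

P ≈ 294 kPa

Pressure head ψ = h − z = 154.77 − 124.80 = 29.97 m.
P = ρgψ = 1000 × 9.81 × 29.97 = 294006 Pa ≈ 294 kPa.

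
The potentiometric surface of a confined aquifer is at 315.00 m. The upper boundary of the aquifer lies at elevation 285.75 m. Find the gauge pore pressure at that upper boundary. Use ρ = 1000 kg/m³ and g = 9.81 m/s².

Pressure head at the aquifer top: ψ = h − z = 315.00 − 285.75 = 29.25 m.
P = ρgψ = 1000 × 9.81 × 29.25 = 286942 Pa ≈ 287 kPa.

P ≈ 287 kPa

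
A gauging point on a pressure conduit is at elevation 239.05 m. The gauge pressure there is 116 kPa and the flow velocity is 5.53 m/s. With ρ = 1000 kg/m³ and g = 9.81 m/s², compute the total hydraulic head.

h ≈ 252.43 m

Pressure head ψ = P/(ρg) = 116×1000 / (1000 × 9.81) = 11.82 m.
Velocity head = v²/(2g) = 5.53² / (2 × 9.81) = 1.559 m.
h = z + ψ + v²/(2g) = 239.05 + 11.82 + 1.559 = 252.43 m.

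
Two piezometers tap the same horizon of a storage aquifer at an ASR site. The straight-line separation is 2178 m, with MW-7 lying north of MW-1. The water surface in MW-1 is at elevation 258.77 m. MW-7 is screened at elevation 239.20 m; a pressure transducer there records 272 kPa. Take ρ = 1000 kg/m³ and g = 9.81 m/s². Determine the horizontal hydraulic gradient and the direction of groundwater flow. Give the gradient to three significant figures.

i ≈ 0.00375; groundwater flows toward the south

Total head at MW-1: h = 258.77 m (water level in the piezometer is the total head).
Pressure head at MW-7: ψ = P/(ρg) = 272×1000 / (1000 × 9.81) = 27.73 m.
Total head at MW-7: h = z + ψ = 239.20 + 27.73 = 266.93 m.
Head difference: h(MW-1) − h(MW-7) = 258.77 − 266.93 = -8.16 m.
Hydraulic gradient: i = |Δh| / L = 8.16 / 2178 = 0.00375.
Flow is from higher to lower head: from MW-7 toward MW-1, i.e. toward the south.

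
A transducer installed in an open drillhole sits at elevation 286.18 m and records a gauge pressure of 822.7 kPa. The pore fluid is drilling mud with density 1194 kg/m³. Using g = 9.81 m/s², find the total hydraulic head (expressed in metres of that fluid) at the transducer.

h ≈ 356.42 m

ψ = P/(ρg) = 822.7×1000 / (1194 × 9.81) = 70.24 m.
h = z + ψ = 286.18 + 70.24 = 356.42 m.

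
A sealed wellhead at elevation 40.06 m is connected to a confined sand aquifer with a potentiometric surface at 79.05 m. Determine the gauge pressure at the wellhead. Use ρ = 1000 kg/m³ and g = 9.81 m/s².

P ≈ 382 kPa

Head above the cap: Δh = 79.05 − 40.06 = 38.99 m.
P = ρgΔh = 1000 × 9.81 × 38.99 = 382492 Pa ≈ 382 kPa.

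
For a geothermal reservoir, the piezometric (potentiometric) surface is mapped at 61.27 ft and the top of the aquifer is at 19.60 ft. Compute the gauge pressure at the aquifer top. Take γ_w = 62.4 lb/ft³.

Pressure head at the aquifer top: ψ = h − z = 61.27 − 19.60 = 41.67 ft.
P = γψ/144 = 62.4 × 41.67 / 144 = 18.1 psi.

P ≈ 18.1 psi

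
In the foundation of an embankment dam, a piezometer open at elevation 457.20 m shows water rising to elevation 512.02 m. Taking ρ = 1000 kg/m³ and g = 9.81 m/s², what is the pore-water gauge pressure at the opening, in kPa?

Pressure head ψ = h − z = 512.02 − 457.20 = 54.82 m.
P = ρgψ = 1000 × 9.81 × 54.82 = 537784 Pa ≈ 538 kPa.

P ≈ 538 kPa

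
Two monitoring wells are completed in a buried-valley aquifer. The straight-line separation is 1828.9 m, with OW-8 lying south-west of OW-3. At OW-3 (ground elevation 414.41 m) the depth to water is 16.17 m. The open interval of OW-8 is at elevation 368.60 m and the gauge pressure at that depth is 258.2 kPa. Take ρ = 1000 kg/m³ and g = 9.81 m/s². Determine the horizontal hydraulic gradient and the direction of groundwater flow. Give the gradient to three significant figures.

Total head at OW-3: h = 414.41 − 16.17 = 398.24 m.
Pressure head at OW-8: ψ = P/(ρg) = 258.2×1000 / (1000 × 9.81) = 26.32 m.
Total head at OW-8: h = z + ψ = 368.60 + 26.32 = 394.92 m.
Head difference: h(OW-3) − h(OW-8) = 398.24 − 394.92 = 3.32 m.
Hydraulic gradient: i = |Δh| / L = 3.32 / 1828.9 = 0.00182.
Flow is from higher to lower head: from OW-3 toward OW-8, i.e. toward the south-west.

i ≈ 0.00182; groundwater flows toward the south-west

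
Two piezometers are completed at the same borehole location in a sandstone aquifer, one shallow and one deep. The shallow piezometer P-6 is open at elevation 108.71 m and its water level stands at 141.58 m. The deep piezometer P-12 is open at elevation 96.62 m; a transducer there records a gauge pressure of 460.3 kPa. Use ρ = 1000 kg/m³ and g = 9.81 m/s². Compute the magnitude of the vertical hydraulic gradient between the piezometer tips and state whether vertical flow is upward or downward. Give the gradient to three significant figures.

Total head at P-6: h = 141.58 m (water level in the standpipe).
Pressure head at P-12: ψ = P/(ρg) = 460.3×1000 / (1000 × 9.81) = 46.92 m.
Total head at P-12: h = z + ψ = 96.62 + 46.92 = 143.54 m.
Δh = h(P-6) − h(P-12) = 141.58 − 143.54 = -1.96 m.
Vertical separation Δz = 108.71 − 96.62 = 12.09 m.
|i_v| = |Δh| / Δz = 1.96 / 12.09 = 0.162.
Head is higher in the deep piezometer, so vertical flow is upward (discharge condition).

|i_v| ≈ 0.162; vertical flow is upward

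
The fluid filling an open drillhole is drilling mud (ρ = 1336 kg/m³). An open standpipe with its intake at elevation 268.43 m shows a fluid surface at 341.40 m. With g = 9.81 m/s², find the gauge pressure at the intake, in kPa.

P ≈ 956 kPa

Pressure head ψ = h − z = 341.40 − 268.43 = 72.97 m.
P = ρgψ = 1336 × 9.81 × 72.97 = 956356 Pa ≈ 956 kPa.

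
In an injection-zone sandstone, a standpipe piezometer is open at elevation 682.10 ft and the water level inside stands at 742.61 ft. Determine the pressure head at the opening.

ψ ≈ 60.51 ft

Total head h = 742.61 ft (the water-surface elevation in the piezometer).
Pressure head ψ = h − z = 742.61 − 682.10 = 60.51 ft.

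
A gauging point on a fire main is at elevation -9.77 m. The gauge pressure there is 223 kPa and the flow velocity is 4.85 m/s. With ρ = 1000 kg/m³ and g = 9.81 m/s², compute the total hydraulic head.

h ≈ 14.16 m

Pressure head ψ = P/(ρg) = 223×1000 / (1000 × 9.81) = 22.73 m.
Velocity head = v²/(2g) = 4.85² / (2 × 9.81) = 1.199 m.
h = z + ψ + v²/(2g) = -9.77 + 22.73 + 1.199 = 14.16 m.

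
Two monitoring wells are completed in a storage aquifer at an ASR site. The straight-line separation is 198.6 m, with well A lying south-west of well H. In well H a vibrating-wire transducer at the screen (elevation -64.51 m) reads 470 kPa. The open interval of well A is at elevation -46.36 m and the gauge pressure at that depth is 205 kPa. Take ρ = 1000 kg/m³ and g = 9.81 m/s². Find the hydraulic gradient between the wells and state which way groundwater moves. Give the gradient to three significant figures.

Pressure head at well H: ψ = P/(ρg) = 470×1000 / (1000 × 9.81) = 47.91 m.
Total head at well H: h = z + ψ = -64.51 + 47.91 = -16.60 m.
Pressure head at well A: ψ = P/(ρg) = 205×1000 / (1000 × 9.81) = 20.90 m.
Total head at well A: h = z + ψ = -46.36 + 20.90 = -25.46 m.
Head difference: h(well H) − h(well A) = -16.60 − (-25.46) = 8.86 m.
Hydraulic gradient: i = |Δh| / L = 8.86 / 198.6 = 0.0446.
Flow is from higher to lower head: from well H toward well A, i.e. toward the south-west.

i ≈ 0.0446; groundwater flows toward the south-west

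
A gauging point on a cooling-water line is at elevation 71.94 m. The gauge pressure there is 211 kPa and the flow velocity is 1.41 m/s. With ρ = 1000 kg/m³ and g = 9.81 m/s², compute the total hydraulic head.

Pressure head ψ = P/(ρg) = 211×1000 / (1000 × 9.81) = 21.51 m.
Velocity head = v²/(2g) = 1.41² / (2 × 9.81) = 0.101 m.
h = z + ψ + v²/(2g) = 71.94 + 21.51 + 0.101 = 93.55 m.

h ≈ 93.55 m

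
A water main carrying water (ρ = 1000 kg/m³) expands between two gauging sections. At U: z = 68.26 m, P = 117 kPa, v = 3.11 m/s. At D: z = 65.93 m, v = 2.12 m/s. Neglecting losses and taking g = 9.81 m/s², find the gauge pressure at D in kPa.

P₂ ≈ 142 kPa

Pressure head at U: ψ₁ = P₁/(ρg) = 117×1000 / (1000 × 9.81) = 11.93 m.
Velocity heads: v₁²/2g = 3.11²/19.62 = 0.493 m; v₂²/2g = 2.12²/19.62 = 0.229 m.
Total head H = z₁ + ψ₁ + v₁²/2g = 68.26 + 11.93 + 0.493 = 80.68 m.
ψ₂ = H − z₂ − v₂²/2g = 80.68 − 65.93 − 0.229 = 14.52 m.
P₂ = ρgψ₂ = 1000 × 9.81 × 14.52 ≈ 142 kPa.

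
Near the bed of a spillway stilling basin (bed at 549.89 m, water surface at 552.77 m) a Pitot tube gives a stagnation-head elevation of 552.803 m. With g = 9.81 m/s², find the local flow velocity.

v ≈ 0.805 m/s

Near the bed, under hydrostatic conditions, the piezometric head (z + ψ) equals the free-surface elevation, 552.77 m.
Velocity head = total − piezometric = 552.803 − 552.77 = 0.033 m.
v = √(2g·h_v) = √(2 × 9.81 × 0.033) = 0.805 m/s.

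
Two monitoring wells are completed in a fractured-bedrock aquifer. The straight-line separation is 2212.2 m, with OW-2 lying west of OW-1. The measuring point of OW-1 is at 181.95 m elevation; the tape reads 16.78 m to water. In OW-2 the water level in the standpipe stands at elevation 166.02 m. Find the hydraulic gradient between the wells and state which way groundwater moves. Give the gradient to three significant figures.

i ≈ 0.000384; groundwater flows toward the east

Total head at OW-1: h = 181.95 − 16.78 = 165.17 m.
Total head at OW-2: h = 166.02 m (water level in the piezometer is the total head).
Head difference: h(OW-1) − h(OW-2) = 165.17 − 166.02 = -0.85 m.
Hydraulic gradient: i = |Δh| / L = 0.85 / 2212.2 = 0.000384.
Flow is from higher to lower head: from OW-2 toward OW-1, i.e. toward the east.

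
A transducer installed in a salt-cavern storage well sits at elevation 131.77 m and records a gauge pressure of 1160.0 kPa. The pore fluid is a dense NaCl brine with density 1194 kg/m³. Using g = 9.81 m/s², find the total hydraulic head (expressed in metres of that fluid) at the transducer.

ψ = P/(ρg) = 1160.0×1000 / (1194 × 9.81) = 99.03 m.
h = z + ψ = 131.77 + 99.03 = 230.80 m.

h ≈ 230.80 m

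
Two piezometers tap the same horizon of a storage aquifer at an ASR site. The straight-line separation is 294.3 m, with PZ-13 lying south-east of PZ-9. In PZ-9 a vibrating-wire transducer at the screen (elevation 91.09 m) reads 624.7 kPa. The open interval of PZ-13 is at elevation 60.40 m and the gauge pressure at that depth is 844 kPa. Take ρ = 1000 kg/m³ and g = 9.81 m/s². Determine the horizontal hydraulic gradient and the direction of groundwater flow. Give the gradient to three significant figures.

Pressure head at PZ-9: ψ = P/(ρg) = 624.7×1000 / (1000 × 9.81) = 63.68 m.
Total head at PZ-9: h = z + ψ = 91.09 + 63.68 = 154.77 m.
Pressure head at PZ-13: ψ = P/(ρg) = 844×1000 / (1000 × 9.81) = 86.03 m.
Total head at PZ-13: h = z + ψ = 60.40 + 86.03 = 146.43 m.
Head difference: h(PZ-9) − h(PZ-13) = 154.77 − 146.43 = 8.34 m.
Hydraulic gradient: i = |Δh| / L = 8.34 / 294.3 = 0.0283.
Flow is from higher to lower head: from PZ-9 toward PZ-13, i.e. toward the south-east.

i ≈ 0.0283; groundwater flows toward the south-east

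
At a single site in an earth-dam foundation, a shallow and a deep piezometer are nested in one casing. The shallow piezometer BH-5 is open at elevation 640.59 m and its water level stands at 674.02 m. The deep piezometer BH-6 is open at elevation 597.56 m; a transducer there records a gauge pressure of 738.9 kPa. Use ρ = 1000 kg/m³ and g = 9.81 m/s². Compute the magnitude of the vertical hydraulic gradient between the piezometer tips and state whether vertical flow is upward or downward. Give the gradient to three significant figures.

|i_v| ≈ 0.0265; vertical flow is downward

Total head at BH-5: h = 674.02 m (water level in the standpipe).
Pressure head at BH-6: ψ = P/(ρg) = 738.9×1000 / (1000 × 9.81) = 75.32 m.
Total head at BH-6: h = z + ψ = 597.56 + 75.32 = 672.88 m.
Δh = h(BH-5) − h(BH-6) = 674.02 − 672.88 = 1.14 m.
Vertical separation Δz = 640.59 − 597.56 = 43.03 m.
|i_v| = |Δh| / Δz = 1.14 / 43.03 = 0.0265.
Head is higher in the shallow piezometer, so vertical flow is downward (recharge condition).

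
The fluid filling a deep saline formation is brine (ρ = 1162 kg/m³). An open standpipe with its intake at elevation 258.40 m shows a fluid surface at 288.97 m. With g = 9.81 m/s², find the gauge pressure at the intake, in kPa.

Pressure head ψ = h − z = 288.97 − 258.40 = 30.57 m.
P = ρgψ = 1162 × 9.81 × 30.57 = 348474 Pa ≈ 348 kPa.

P ≈ 348 kPa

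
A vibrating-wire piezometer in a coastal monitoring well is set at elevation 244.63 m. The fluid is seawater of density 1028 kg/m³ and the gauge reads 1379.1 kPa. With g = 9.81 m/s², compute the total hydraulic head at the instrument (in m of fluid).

ψ = P/(ρg) = 1379.1×1000 / (1028 × 9.81) = 136.75 m.
h = z + ψ = 244.63 + 136.75 = 381.38 m.

h ≈ 381.38 m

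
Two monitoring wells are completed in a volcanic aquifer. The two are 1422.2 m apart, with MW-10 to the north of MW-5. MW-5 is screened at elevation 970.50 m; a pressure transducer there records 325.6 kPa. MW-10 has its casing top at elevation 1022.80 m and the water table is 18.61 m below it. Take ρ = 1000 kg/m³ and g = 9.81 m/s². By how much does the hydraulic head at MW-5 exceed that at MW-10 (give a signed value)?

Pressure head at MW-5: ψ = P/(ρg) = 325.6×1000 / (1000 × 9.81) = 33.19 m.
Total head at MW-5: h = z + ψ = 970.50 + 33.19 = 1003.69 m.
Total head at MW-10: h = 1022.80 − 18.61 = 1004.19 m.
Head difference: h(MW-5) − h(MW-10) = 1003.69 − 1004.19 = -0.50 m.

Δh ≈ -0.50 m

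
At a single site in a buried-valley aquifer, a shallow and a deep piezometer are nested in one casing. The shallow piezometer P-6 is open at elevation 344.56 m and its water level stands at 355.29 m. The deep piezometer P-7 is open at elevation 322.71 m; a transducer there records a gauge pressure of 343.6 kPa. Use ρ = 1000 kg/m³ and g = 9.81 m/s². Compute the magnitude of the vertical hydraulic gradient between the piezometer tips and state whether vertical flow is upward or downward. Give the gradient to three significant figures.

Total head at P-6: h = 355.29 m (water level in the standpipe).
Pressure head at P-7: ψ = P/(ρg) = 343.6×1000 / (1000 × 9.81) = 35.03 m.
Total head at P-7: h = z + ψ = 322.71 + 35.03 = 357.74 m.
Δh = h(P-6) − h(P-7) = 355.29 − 357.74 = -2.45 m.
Vertical separation Δz = 344.56 − 322.71 = 21.85 m.
|i_v| = |Δh| / Δz = 2.45 / 21.85 = 0.112.
Head is higher in the deep piezometer, so vertical flow is upward (discharge condition).

|i_v| ≈ 0.112; vertical flow is upward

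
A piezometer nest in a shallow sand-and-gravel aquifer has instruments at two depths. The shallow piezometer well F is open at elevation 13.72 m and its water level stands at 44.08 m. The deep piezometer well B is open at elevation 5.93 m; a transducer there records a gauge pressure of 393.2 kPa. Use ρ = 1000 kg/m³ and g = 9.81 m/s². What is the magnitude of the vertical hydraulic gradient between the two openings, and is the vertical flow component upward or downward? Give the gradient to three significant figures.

|i_v| ≈ 0.248; vertical flow is upward

Total head at well F: h = 44.08 m (water level in the standpipe).
Pressure head at well B: ψ = P/(ρg) = 393.2×1000 / (1000 × 9.81) = 40.08 m.
Total head at well B: h = z + ψ = 5.93 + 40.08 = 46.01 m.
Δh = h(well F) − h(well B) = 44.08 − 46.01 = -1.93 m.
Vertical separation Δz = 13.72 − 5.93 = 7.79 m.
|i_v| = |Δh| / Δz = 1.93 / 7.79 = 0.248.
Head is higher in the deep piezometer, so vertical flow is upward (discharge condition).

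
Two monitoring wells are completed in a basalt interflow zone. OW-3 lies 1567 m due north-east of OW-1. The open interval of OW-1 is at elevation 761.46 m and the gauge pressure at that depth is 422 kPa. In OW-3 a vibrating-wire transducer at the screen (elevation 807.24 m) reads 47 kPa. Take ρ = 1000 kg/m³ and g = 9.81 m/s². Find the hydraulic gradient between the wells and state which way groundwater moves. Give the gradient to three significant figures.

i ≈ 0.00482; groundwater flows toward the south-west

Pressure head at OW-1: ψ = P/(ρg) = 422×1000 / (1000 × 9.81) = 43.02 m.
Total head at OW-1: h = z + ψ = 761.46 + 43.02 = 804.48 m.
Pressure head at OW-3: ψ = P/(ρg) = 47×1000 / (1000 × 9.81) = 4.79 m.
Total head at OW-3: h = z + ψ = 807.24 + 4.79 = 812.03 m.
Head difference: h(OW-1) − h(OW-3) = 804.48 − 812.03 = -7.55 m.
Hydraulic gradient: i = |Δh| / L = 7.55 / 1567 = 0.00482.
Flow is from higher to lower head: from OW-3 toward OW-1, i.e. toward the south-west.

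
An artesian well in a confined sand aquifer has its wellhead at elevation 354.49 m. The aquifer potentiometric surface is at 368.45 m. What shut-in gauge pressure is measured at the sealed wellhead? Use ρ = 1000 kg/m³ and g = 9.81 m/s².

Head above the cap: Δh = 368.45 − 354.49 = 13.96 m.
P = ρgΔh = 1000 × 9.81 × 13.96 = 136948 Pa ≈ 137 kPa.

P ≈ 137 kPa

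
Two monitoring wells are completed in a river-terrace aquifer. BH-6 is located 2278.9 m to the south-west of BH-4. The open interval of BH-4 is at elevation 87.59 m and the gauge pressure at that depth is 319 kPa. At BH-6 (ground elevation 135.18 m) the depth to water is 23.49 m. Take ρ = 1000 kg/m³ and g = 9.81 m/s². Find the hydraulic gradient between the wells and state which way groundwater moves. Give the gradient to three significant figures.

i ≈ 0.00369; groundwater flows toward the south-west

Pressure head at BH-4: ψ = P/(ρg) = 319×1000 / (1000 × 9.81) = 32.52 m.
Total head at BH-4: h = z + ψ = 87.59 + 32.52 = 120.11 m.
Total head at BH-6: h = 135.18 − 23.49 = 111.69 m.
Head difference: h(BH-4) − h(BH-6) = 120.11 − 111.69 = 8.42 m.
Hydraulic gradient: i = |Δh| / L = 8.42 / 2278.9 = 0.00369.
Flow is from higher to lower head: from BH-4 toward BH-6, i.e. toward the south-west.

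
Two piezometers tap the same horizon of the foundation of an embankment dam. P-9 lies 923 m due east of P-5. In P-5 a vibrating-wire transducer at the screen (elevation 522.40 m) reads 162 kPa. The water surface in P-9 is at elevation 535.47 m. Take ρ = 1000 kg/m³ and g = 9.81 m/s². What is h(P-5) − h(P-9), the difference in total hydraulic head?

Δh ≈ 3.44 m

Pressure head at P-5: ψ = P/(ρg) = 162×1000 / (1000 × 9.81) = 16.51 m.
Total head at P-5: h = z + ψ = 522.40 + 16.51 = 538.91 m.
Total head at P-9: h = 535.47 m (water level in the piezometer is the total head).
Head difference: h(P-5) − h(P-9) = 538.91 − 535.47 = 3.44 m.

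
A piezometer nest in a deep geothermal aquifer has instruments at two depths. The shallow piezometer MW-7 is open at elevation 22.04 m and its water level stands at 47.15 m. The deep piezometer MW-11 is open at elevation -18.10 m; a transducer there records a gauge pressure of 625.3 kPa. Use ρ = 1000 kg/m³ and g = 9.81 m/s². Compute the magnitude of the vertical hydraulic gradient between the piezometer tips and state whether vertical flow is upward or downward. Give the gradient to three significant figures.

|i_v| ≈ 0.0376; vertical flow is downward

Total head at MW-7: h = 47.15 m (water level in the standpipe).
Pressure head at MW-11: ψ = P/(ρg) = 625.3×1000 / (1000 × 9.81) = 63.74 m.
Total head at MW-11: h = z + ψ = -18.10 + 63.74 = 45.64 m.
Δh = h(MW-7) − h(MW-11) = 47.15 − 45.64 = 1.51 m.
Vertical separation Δz = 22.04 − (-18.10) = 40.14 m.
|i_v| = |Δh| / Δz = 1.51 / 40.14 = 0.0376.
Head is higher in the shallow piezometer, so vertical flow is downward (recharge condition).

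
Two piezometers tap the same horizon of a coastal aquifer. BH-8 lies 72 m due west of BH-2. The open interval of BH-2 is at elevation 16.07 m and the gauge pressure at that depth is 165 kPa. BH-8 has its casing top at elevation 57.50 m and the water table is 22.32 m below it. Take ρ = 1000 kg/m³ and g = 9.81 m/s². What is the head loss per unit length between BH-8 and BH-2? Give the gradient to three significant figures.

Pressure head at BH-2: ψ = P/(ρg) = 165×1000 / (1000 × 9.81) = 16.82 m.
Total head at BH-2: h = z + ψ = 16.07 + 16.82 = 32.89 m.
Total head at BH-8: h = 57.50 − 22.32 = 35.18 m.
Head difference: h(BH-2) − h(BH-8) = 32.89 − 35.18 = -2.29 m.
Hydraulic gradient: i = |Δh| / L = 2.29 / 72 = 0.0318.

i ≈ 0.0318 m/m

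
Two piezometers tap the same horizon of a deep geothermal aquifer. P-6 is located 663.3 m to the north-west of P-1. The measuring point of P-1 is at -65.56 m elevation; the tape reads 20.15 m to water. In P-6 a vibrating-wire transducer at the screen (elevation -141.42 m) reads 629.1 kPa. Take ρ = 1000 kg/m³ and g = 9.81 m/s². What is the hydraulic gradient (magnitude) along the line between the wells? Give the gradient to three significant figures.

Total head at P-1: h = -65.56 − 20.15 = -85.71 m.
Pressure head at P-6: ψ = P/(ρg) = 629.1×1000 / (1000 × 9.81) = 64.13 m.
Total head at P-6: h = z + ψ = -141.42 + 64.13 = -77.29 m.
Head difference: h(P-1) − h(P-6) = -85.71 − (-77.29) = -8.42 m.
Hydraulic gradient: i = |Δh| / L = 8.42 / 663.3 = 0.0127.

i ≈ 0.0127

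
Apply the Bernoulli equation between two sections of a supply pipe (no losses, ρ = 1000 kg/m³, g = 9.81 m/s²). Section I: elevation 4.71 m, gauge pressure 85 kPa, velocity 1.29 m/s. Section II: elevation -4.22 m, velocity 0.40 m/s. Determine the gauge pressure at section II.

P₂ ≈ 173 kPa

Pressure head at I: ψ₁ = P₁/(ρg) = 85×1000 / (1000 × 9.81) = 8.66 m.
Velocity heads: v₁²/2g = 1.29²/19.62 = 0.085 m; v₂²/2g = 0.40²/19.62 = 0.008 m.
Total head H = z₁ + ψ₁ + v₁²/2g = 4.71 + 8.66 + 0.085 = 13.46 m.
ψ₂ = H − z₂ − v₂²/2g = 13.46 − (-4.22) − 0.008 = 17.67 m.
P₂ = ρgψ₂ = 1000 × 9.81 × 17.67 ≈ 173 kPa.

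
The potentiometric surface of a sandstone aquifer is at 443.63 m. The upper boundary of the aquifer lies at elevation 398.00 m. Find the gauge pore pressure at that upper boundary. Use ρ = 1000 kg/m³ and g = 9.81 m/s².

P ≈ 448 kPa

Pressure head at the aquifer top: ψ = h − z = 443.63 − 398.00 = 45.63 m.
P = ρgψ = 1000 × 9.81 × 45.63 = 447630 Pa ≈ 448 kPa.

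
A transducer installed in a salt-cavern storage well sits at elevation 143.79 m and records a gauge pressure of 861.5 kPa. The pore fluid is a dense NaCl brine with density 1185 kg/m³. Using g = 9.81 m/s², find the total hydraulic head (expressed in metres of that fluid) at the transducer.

h ≈ 217.90 m

ψ = P/(ρg) = 861.5×1000 / (1185 × 9.81) = 74.11 m.
h = z + ψ = 143.79 + 74.11 = 217.90 m.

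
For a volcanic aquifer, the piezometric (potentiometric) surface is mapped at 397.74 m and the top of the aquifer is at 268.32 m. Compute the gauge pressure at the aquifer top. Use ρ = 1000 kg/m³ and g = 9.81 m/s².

Pressure head at the aquifer top: ψ = h − z = 397.74 − 268.32 = 129.42 m.
P = ρgψ = 1000 × 9.81 × 129.42 = 1269610 Pa ≈ 1270 kPa.

P ≈ 1270 kPa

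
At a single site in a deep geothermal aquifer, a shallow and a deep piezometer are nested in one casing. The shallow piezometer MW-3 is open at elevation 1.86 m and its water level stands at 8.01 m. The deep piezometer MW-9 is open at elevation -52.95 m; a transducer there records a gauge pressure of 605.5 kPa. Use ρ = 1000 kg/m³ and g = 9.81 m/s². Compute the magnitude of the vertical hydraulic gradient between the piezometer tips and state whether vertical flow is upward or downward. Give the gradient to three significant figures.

|i_v| ≈ 0.0139; vertical flow is upward

Total head at MW-3: h = 8.01 m (water level in the standpipe).
Pressure head at MW-9: ψ = P/(ρg) = 605.5×1000 / (1000 × 9.81) = 61.72 m.
Total head at MW-9: h = z + ψ = -52.95 + 61.72 = 8.77 m.
Δh = h(MW-3) − h(MW-9) = 8.01 − 8.77 = -0.76 m.
Vertical separation Δz = 1.86 − (-52.95) = 54.81 m.
|i_v| = |Δh| / Δz = 0.76 / 54.81 = 0.0139.
Head is higher in the deep piezometer, so vertical flow is upward (discharge condition).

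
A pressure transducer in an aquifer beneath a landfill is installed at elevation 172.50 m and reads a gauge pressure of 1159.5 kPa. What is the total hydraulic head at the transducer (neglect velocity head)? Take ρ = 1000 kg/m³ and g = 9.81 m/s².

ψ = P/(ρg) = 1159.5×1000 / (1000 × 9.81) = 118.20 m.
h = z + ψ = 172.50 + 118.20 = 290.70 m.

h ≈ 290.70 m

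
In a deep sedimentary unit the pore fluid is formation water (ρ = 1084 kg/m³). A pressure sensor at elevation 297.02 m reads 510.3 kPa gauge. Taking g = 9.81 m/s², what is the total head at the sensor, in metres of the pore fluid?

h ≈ 345.01 m

ψ = P/(ρg) = 510.3×1000 / (1084 × 9.81) = 47.99 m.
h = z + ψ = 297.02 + 47.99 = 345.01 m.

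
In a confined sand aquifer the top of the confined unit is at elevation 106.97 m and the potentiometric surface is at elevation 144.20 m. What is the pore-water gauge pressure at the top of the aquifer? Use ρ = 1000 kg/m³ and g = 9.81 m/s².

Pressure head at the aquifer top: ψ = h − z = 144.20 − 106.97 = 37.23 m.
P = ρgψ = 1000 × 9.81 × 37.23 = 365226 Pa ≈ 365 kPa.

P ≈ 365 kPa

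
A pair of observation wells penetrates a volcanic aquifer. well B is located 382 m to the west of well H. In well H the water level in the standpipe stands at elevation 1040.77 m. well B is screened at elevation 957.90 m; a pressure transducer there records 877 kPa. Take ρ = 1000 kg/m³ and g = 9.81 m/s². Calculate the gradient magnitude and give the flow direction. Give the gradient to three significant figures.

i ≈ 0.0171; groundwater flows toward the east

Total head at well H: h = 1040.77 m (water level in the piezometer is the total head).
Pressure head at well B: ψ = P/(ρg) = 877×1000 / (1000 × 9.81) = 89.40 m.
Total head at well B: h = z + ψ = 957.90 + 89.40 = 1047.30 m.
Head difference: h(well H) − h(well B) = 1040.77 − 1047.30 = -6.53 m.
Hydraulic gradient: i = |Δh| / L = 6.53 / 382 = 0.0171.
Flow is from higher to lower head: from well B toward well H, i.e. toward the east.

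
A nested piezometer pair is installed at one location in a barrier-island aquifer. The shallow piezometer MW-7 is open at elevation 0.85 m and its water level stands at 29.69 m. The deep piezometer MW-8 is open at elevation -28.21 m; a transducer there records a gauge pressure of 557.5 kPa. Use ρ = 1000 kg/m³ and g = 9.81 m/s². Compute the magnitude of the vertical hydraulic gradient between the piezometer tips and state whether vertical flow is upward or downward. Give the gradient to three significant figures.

|i_v| ≈ 0.0368; vertical flow is downward

Total head at MW-7: h = 29.69 m (water level in the standpipe).
Pressure head at MW-8: ψ = P/(ρg) = 557.5×1000 / (1000 × 9.81) = 56.83 m.
Total head at MW-8: h = z + ψ = -28.21 + 56.83 = 28.62 m.
Δh = h(MW-7) − h(MW-8) = 29.69 − 28.62 = 1.07 m.
Vertical separation Δz = 0.85 − (-28.21) = 29.06 m.
|i_v| = |Δh| / Δz = 1.07 / 29.06 = 0.0368.
Head is higher in the shallow piezometer, so vertical flow is downward (recharge condition).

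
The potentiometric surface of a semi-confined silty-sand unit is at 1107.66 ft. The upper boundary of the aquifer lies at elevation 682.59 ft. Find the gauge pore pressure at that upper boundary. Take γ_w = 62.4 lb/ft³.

P ≈ 184 psi

Pressure head at the aquifer top: ψ = h − z = 1107.66 − 682.59 = 425.07 ft.
P = γψ/144 = 62.4 × 425.07 / 144 = 184 psi.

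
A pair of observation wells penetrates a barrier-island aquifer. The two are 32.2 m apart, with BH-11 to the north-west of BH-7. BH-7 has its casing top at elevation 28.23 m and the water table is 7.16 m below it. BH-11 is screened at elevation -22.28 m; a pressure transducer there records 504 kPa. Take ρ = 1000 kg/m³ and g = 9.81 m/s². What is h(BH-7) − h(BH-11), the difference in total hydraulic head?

Total head at BH-7: h = 28.23 − 7.16 = 21.07 m.
Pressure head at BH-11: ψ = P/(ρg) = 504×1000 / (1000 × 9.81) = 51.38 m.
Total head at BH-11: h = z + ψ = -22.28 + 51.38 = 29.10 m.
Head difference: h(BH-7) − h(BH-11) = 21.07 − 29.10 = -8.03 m.

Δh ≈ -8.03 m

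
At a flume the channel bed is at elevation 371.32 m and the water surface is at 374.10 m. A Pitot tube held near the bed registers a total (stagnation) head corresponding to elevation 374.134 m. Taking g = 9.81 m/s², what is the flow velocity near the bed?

v ≈ 0.817 m/s

Near the bed, under hydrostatic conditions, the piezometric head (z + ψ) equals the free-surface elevation, 374.10 m.
Velocity head = total − piezometric = 374.134 − 374.10 = 0.034 m.
v = √(2g·h_v) = √(2 × 9.81 × 0.034) = 0.817 m/s.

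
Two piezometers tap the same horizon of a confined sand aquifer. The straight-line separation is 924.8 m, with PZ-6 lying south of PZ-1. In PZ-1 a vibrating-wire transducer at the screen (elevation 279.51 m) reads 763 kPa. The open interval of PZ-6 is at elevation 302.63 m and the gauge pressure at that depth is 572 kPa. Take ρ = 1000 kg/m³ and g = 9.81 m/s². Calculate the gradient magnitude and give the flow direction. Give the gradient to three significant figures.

Pressure head at PZ-1: ψ = P/(ρg) = 763×1000 / (1000 × 9.81) = 77.78 m.
Total head at PZ-1: h = z + ψ = 279.51 + 77.78 = 357.29 m.
Pressure head at PZ-6: ψ = P/(ρg) = 572×1000 / (1000 × 9.81) = 58.31 m.
Total head at PZ-6: h = z + ψ = 302.63 + 58.31 = 360.94 m.
Head difference: h(PZ-1) − h(PZ-6) = 357.29 − 360.94 = -3.65 m.
Hydraulic gradient: i = |Δh| / L = 3.65 / 924.8 = 0.00395.
Flow is from higher to lower head: from PZ-6 toward PZ-1, i.e. toward the north.

i ≈ 0.00395; groundwater flows toward the north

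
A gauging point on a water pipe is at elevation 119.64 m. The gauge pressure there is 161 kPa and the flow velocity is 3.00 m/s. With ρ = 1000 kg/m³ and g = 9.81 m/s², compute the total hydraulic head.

Pressure head ψ = P/(ρg) = 161×1000 / (1000 × 9.81) = 16.41 m.
Velocity head = v²/(2g) = 3.00² / (2 × 9.81) = 0.459 m.
h = z + ψ + v²/(2g) = 119.64 + 16.41 + 0.459 = 136.51 m.

h ≈ 136.51 m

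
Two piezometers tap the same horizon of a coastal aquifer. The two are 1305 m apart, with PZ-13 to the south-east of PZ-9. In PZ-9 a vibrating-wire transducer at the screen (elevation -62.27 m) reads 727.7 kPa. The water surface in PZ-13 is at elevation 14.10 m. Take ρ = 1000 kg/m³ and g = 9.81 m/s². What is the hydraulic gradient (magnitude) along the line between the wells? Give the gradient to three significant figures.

i ≈ 0.00168

Pressure head at PZ-9: ψ = P/(ρg) = 727.7×1000 / (1000 × 9.81) = 74.18 m.
Total head at PZ-9: h = z + ψ = -62.27 + 74.18 = 11.91 m.
Total head at PZ-13: h = 14.10 m (water level in the piezometer is the total head).
Head difference: h(PZ-9) − h(PZ-13) = 11.91 − 14.10 = -2.19 m.
Hydraulic gradient: i = |Δh| / L = 2.19 / 1305 = 0.00168.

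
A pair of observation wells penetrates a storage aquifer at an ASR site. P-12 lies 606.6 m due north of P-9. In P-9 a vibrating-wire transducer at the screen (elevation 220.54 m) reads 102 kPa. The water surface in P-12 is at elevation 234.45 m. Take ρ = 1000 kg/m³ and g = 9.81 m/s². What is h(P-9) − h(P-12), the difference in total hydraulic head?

Δh ≈ -3.51 m

Pressure head at P-9: ψ = P/(ρg) = 102×1000 / (1000 × 9.81) = 10.40 m.
Total head at P-9: h = z + ψ = 220.54 + 10.40 = 230.94 m.
Total head at P-12: h = 234.45 m (water level in the piezometer is the total head).
Head difference: h(P-9) − h(P-12) = 230.94 − 234.45 = -3.51 m.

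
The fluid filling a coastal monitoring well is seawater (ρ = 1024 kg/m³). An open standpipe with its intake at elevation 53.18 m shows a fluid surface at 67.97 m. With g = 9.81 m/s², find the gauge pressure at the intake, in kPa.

Pressure head ψ = h − z = 67.97 − 53.18 = 14.79 m.
P = ρgψ = 1024 × 9.81 × 14.79 = 148572 Pa ≈ 149 kPa.

P ≈ 149 kPa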